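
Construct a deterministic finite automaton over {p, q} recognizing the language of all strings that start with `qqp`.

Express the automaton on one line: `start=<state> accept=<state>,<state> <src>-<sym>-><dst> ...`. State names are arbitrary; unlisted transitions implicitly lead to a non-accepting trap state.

Walk along `qqp` while the input agrees: from s0 take `q` to s1, and so on. Any deviation drops to the rejecting sink s4. Once s3 is reached the prefix is confirmed and every continuation is accepted.
5 states suffice.
        p   q  
>  s0   s4  s1 
   s1   s4  s2 
   s2   s3  s4 
 * s3   s3  s3 
   s4   s4  s4 
(> = start, * = accepting)

start=s0 accept=s3 s0-p->s4 s0-q->s1 s1-p->s4 s1-q->s2 s2-p->s3 s2-q->s4 s3-p->s3 s3-q->s3 s4-p->s4 s4-q->s4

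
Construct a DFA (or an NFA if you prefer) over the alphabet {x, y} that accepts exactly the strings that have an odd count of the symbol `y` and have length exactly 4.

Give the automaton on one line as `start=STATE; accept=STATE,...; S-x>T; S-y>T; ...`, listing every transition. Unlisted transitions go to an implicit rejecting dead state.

Run two small machines in parallel and take their product. The first has 2 states tracking the count of `y`s modulo 2; the second has 6 states tracking the input length, saturating at 5. A product state is a pair (one from each), accepting exactly when both do.
With 11 states:
       x  y 
>  A   B  C 
   B   D  E 
   C   E  D 
   D   F  G 
   E   G  F 
   F   H  I 
   G   I  H 
   H   J  K 
 * I   K  J 
   J   J  K 
   K   K  J 
(> = start, * = accepting)

start=A; accept=I; A-x>B; A-y>C; B-x>D; B-y>E; C-x>E; C-y>D; D-x>F; D-y>G; E-x>G; E-y>F; F-x>H; F-y>I; G-x>I; G-y>H; H-x>J; H-y>K; I-x>K; I-y>J; J-x>J; J-y>K; K-x>K; K-y>J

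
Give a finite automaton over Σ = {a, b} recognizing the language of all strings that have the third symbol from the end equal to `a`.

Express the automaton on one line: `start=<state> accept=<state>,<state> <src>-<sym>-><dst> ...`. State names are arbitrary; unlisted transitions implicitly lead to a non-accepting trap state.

start=S0 accept=S7,S8,S9,S10 S0-a->S1 S0-b->S2 S1-a->S3 S1-b->S4 S2-a->S5 S2-b->S6 S3-a->S7 S3-b->S8 S4-a->S9 S4-b->S10 S5-a->S11 S5-b->S12 S6-a->S13 S6-b->S14 S7-a->S7 S7-b->S8 S8-a->S9 S8-b->S10 S9-a->S11 S9-b->S12 S10-a->S13 S10-b->S14 S11-a->S7 S11-b->S8 S12-a->S9 S12-b->S10 S13-a->S11 S13-b->S12 S14-a->S13 S14-b->S14

Because acceptance depends on a position counted from the end, the machine has to buffer the most recent 3 symbols. Make each state the string of the last up-to-3 symbols read; on input `x` shift the window left and append `x`. Accept when the buffered window has length 3 and begins with `a`.
With 15 states:
          a    b  
>  S0     S1   S2 
   S1     S3   S4 
   S2     S5   S6 
   S3     S7   S8 
   S4     S9  S10 
   S5    S11  S12 
   S6    S13  S14 
 * S7     S7   S8 
 * S8     S9  S10 
 * S9    S11  S12 
 * S10   S13  S14 
   S11    S7   S8 
   S12    S9  S10 
   S13   S11  S12 
   S14   S13  S14 
(> = start, * = accepting)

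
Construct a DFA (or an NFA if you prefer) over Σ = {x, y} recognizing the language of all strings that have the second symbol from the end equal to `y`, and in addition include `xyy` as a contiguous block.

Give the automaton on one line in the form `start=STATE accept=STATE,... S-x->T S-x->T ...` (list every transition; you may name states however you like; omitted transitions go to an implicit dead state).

Run two small machines in parallel and take their product. The first has 7 states tracking the last 2 symbols read; the second has 4 states tracking whether and how much of `xyy` has been seen. A product state is a pair (one from each), accepting exactly when both do.
11 states suffice.
          x    y  
>  S0     S1   S2 
   S1     S3   S4 
   S2     S5   S6 
   S3     S3   S4 
   S4     S5   S7 
   S5     S3   S4 
   S6     S5   S6 
 * S7     S8   S7 
 * S8     S9  S10 
   S9     S9  S10 
   S10    S8   S7 
(> = start, * = accepting)

start=S0 accept=S7,S8 S0-x->S1 S0-y->S2 S1-x->S3 S1-y->S4 S2-x->S5 S2-y->S6 S3-x->S3 S3-y->S4 S4-x->S5 S4-y->S7 S5-x->S3 S5-y->S4 S6-x->S5 S6-y->S6 S7-x->S8 S7-y->S7 S8-x->S9 S8-y->S10 S9-x->S9 S9-y->S10 S10-x->S8 S10-y->S7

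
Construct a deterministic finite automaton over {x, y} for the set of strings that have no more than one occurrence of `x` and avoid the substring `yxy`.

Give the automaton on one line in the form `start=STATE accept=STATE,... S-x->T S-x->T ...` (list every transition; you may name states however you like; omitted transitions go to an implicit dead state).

Handle the two conditions separately and then intersect. The first has 3 states tracking the count of `x`s, saturating at 2; the second has 4 states tracking partial matches of the forbidden pattern `yxy`. A product state is a pair (one from each), accepting exactly when both do. Minimizing collapses redundant product states.
A 5-state machine:
        x   y  
>* q0   q1  q2 
 * q1   q3  q1 
 * q2   q4  q2 
   q3   q3  q3 
 * q4   q3  q3 
(> = start, * = accepting)

start=q0 accept=q0,q1,q2,q4 q0-x->q1 q0-y->q2 q1-x->q3 q1-y->q1 q2-x->q4 q2-y->q2 q3-x->q3 q3-y->q3 q4-x->q3 q4-y->q3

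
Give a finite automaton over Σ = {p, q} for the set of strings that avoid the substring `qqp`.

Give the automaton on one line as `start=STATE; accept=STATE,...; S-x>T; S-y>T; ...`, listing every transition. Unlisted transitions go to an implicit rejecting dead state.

start=s0; accept=s0,s1,s2; s0-p>s0; s0-q>s1; s1-p>s0; s1-q>s2; s2-p>s3; s2-q>s2; s3-p>s3; s3-q>s3

This is the complement of 'contains `qqp`'. Use the same substring-matching states — s0 through s3 holding how much of `qqp` has just been matched — but flip the accepting set: everything except the trap s3 accepts.
A 4-state machine:
        p   q  
>* s0   s0  s1 
 * s1   s0  s2 
 * s2   s3  s2 
   s3   s3  s3 
(> = start, * = accepting)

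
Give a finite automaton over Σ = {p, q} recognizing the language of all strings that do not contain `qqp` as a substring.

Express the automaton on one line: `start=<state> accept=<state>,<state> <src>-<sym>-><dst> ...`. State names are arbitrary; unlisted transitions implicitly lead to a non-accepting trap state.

Track partial matches of the forbidden pattern `qqp`. State D is a dead state reached once `qqp` has occurred; every other state accepts. A means no part of `qqp` is currently matched.
4 states suffice.
       p  q 
>* A   A  B 
 * B   A  C 
 * C   D  C 
   D   D  D 
(> = start, * = accepting)

start=A accept=A,B,C A-p->A A-q->B B-p->A B-q->C C-p->D C-q->C D-p->D D-q->D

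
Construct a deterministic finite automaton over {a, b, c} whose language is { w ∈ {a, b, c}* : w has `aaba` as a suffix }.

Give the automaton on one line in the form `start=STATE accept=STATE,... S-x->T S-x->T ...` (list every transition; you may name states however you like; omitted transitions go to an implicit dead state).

Let each state record the length of the longest suffix of the input read so far that is also a prefix of `aaba`. q1 means the last symbol is `a`; q2 means the last 2 symbols are `aa`; q3 means the last 3 symbols are `aab`; q4 means the last 4 symbols are `aaba`. Accept only at q4, where the string currently ends in `aaba`.
A 5-state machine:
        a   b   c  
>  q0   q1  q0  q0 
   q1   q2  q0  q0 
   q2   q2  q3  q0 
   q3   q4  q0  q0 
 * q4   q2  q0  q0 
(> = start, * = accepting)

start=q0 accept=q4 q0-a->q1 q0-b->q0 q0-c->q0 q1-a->q2 q1-b->q0 q1-c->q0 q2-a->q2 q2-b->q3 q2-c->q0 q3-a->q4 q3-b->q0 q3-c->q0 q4-a->q2 q4-b->q0 q4-c->q0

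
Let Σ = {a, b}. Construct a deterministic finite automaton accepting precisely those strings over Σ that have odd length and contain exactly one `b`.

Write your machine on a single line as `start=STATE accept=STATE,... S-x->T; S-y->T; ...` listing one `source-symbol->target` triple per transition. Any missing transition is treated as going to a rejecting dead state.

start=s0; accept=s2; s0-a->s1; s0-b->s2; s1-a->s0; s1-b->s3; s2-a->s3; s2-b->s4; s3-a->s2; s3-b->s5; s4-a->s5; s4-b->s5; s5-a->s4; s5-b->s4

Build one automaton per condition and run them in lockstep. One (2 states) tracks the input length modulo 2; the other (3 states) tracks the count of `b`s, saturating at 2. Each combined state is a pair, one component from each; accept when both components accept.
With 6 states:
        a   b  
>  s0   s1  s2 
   s1   s0  s3 
 * s2   s3  s4 
   s3   s2  s5 
   s4   s5  s5 
   s5   s4  s4 
(> = start, * = accepting)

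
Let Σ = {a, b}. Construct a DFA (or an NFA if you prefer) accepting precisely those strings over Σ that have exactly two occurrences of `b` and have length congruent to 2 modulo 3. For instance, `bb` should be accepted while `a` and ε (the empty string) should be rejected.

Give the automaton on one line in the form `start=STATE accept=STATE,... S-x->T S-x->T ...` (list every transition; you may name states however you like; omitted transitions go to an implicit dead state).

Run two small machines in parallel and take their product. One (4 states) tracks the count of `b`s, saturating at 3; the other (3 states) tracks the input length modulo 3. Each combined state is a pair, one component from each; accept when both components accept. Equivalent product states are then merged.
A 10-state machine:
        a   b  
>  q0   q1  q2 
   q1   q3  q4 
   q2   q4  q5 
   q3   q0  q6 
   q4   q6  q7 
 * q5   q7  q8 
   q6   q2  q9 
   q7   q9  q8 
   q8   q8  q8 
   q9   q5  q8 
(> = start, * = accepting)

start=q0 accept=q5 q0-a->q1 q0-b->q2 q1-a->q3 q1-b->q4 q2-a->q4 q2-b->q5 q3-a->q0 q3-b->q6 q4-a->q6 q4-b->q7 q5-a->q7 q5-b->q8 q6-a->q2 q6-b->q9 q7-a->q9 q7-b->q8 q8-a->q8 q8-b->q8 q9-a->q5 q9-b->q8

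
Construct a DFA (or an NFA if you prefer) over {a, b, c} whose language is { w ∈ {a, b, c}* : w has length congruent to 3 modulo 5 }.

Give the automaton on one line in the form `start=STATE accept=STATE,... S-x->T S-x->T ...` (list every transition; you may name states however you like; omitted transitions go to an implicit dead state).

start=q0 accept=q3 q0-a->q1 q0-b->q1 q0-c->q1 q1-a->q2 q1-b->q2 q1-c->q2 q2-a->q3 q2-b->q3 q2-c->q3 q3-a->q4 q3-b->q4 q3-c->q4 q4-a->q0 q4-b->q0 q4-c->q0

Only the length mod 5 matters, so use a 5-cycle: from any state, every input symbol moves to the next state, wrapping q4 back to q0. Mark q3 accepting.
With 5 states:
        a   b   c  
>  q0   q1  q1  q1 
   q1   q2  q2  q2 
   q2   q3  q3  q3 
 * q3   q4  q4  q4 
   q4   q0  q0  q0 
(> = start, * = accepting)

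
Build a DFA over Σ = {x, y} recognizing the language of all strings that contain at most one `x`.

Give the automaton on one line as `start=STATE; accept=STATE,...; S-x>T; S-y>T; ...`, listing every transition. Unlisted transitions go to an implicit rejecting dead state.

start=q0; accept=q0,q1; q0-x>q1; q0-y>q0; q1-x>q2; q1-y>q1; q2-x>q2; q2-y>q2

Only the number of `x`s matters, and only up to 2. Make a chain q0 → q1 → q2 advanced by each `x` (with q2 absorbing); every other symbol self-loops. The accepting set is {q0, q1}.
        x   y  
>* q0   q1  q0 
 * q1   q2  q1 
   q2   q2  q2 
(> = start, * = accepting)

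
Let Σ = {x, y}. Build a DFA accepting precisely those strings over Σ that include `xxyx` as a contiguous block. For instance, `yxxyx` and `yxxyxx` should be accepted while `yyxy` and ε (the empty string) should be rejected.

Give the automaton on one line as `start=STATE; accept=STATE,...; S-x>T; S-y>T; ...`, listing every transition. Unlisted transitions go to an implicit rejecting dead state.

States S0..S3 record the length of the longest prefix of `xxyx` that matches the current input suffix. Reaching S4 means `xxyx` has been seen, and we stay there forever. Accept from S4.
        x   y  
>  S0   S1  S0 
   S1   S2  S0 
   S2   S2  S3 
   S3   S4  S0 
 * S4   S4  S4 
(> = start, * = accepting)

start=S0; accept=S4; S0-x>S1; S0-y>S0; S1-x>S2; S1-y>S0; S2-x>S2; S2-y>S3; S3-x>S4; S3-y>S0; S4-x>S4; S4-y>S4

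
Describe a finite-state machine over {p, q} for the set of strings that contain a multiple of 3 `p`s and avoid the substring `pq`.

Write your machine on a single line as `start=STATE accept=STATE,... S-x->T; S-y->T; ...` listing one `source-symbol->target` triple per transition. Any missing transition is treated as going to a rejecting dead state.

Run two small machines in parallel and take their product. The first has 3 states tracking the count of `p`s modulo 3; the second has 3 states tracking partial matches of the forbidden pattern `pq`. A product state is a pair (one from each), accepting exactly when both do. Equivalent product states are then merged.
A 5-state machine:
       p  q 
>* A   B  A 
   B   C  D 
   C   E  D 
   D   D  D 
 * E   B  D 
(> = start, * = accepting)

start=A; accept=A,E; A-p->B; A-q->A; B-p->C; B-q->D; C-p->E; C-q->D; D-p->D; D-q->D; E-p->B; E-q->D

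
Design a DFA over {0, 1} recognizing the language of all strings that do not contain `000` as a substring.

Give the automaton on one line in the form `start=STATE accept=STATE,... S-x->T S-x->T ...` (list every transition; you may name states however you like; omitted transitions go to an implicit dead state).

start=A accept=A,B,C A-0->B A-1->A B-0->C B-1->A C-0->D C-1->A D-0->D D-1->D

Track partial matches of the forbidden pattern `000`. State D is a dead state reached once `000` has occurred; every other state accepts. A means no part of `000` is currently matched.
A 4-state machine:
       0  1 
>* A   B  A 
 * B   C  A 
 * C   D  A 
   D   D  D 
(> = start, * = accepting)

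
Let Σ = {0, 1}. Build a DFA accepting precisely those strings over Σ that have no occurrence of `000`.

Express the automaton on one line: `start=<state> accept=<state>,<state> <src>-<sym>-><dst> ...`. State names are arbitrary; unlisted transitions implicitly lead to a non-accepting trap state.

start=q0 accept=q0,q1,q2 q0-0->q1 q0-1->q0 q1-0->q2 q1-1->q0 q2-0->q3 q2-1->q0 q3-0->q3 q3-1->q3

Track partial matches of the forbidden pattern `000`. State q3 is a dead state reached once `000` has occurred; every other state accepts. q0 means no part of `000` is currently matched.
With 4 states:
        0   1  
>* q0   q1  q0 
 * q1   q2  q0 
 * q2   q3  q0 
   q3   q3  q3 
(> = start, * = accepting)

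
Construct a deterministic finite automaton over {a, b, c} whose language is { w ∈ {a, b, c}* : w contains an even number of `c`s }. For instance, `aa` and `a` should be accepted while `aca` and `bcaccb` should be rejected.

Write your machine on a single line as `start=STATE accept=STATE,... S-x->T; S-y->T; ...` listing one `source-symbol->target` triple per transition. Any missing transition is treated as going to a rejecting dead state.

start=s0; accept=s0; s0-a->s0; s0-b->s0; s0-c->s1; s1-a->s1; s1-b->s1; s1-c->s0

The only thing that matters is how many `c`s have appeared, reduced mod 2. Use one state per residue: s0 for 0, …, s1 for 1. Reading `c` moves to the next residue; anything else stays put. s0 is accepting.
        a   b   c  
>* s0   s0  s0  s1 
   s1   s1  s1  s0 
(> = start, * = accepting)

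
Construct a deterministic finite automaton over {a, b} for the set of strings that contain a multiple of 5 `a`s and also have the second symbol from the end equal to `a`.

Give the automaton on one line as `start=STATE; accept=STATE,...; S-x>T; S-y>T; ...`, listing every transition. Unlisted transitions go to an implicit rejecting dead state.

Build one automaton per condition and run them in lockstep. One (5 states) tracks the count of `a`s modulo 5; the other (7 states) tracks the last 2 symbols read. Each combined state is a pair, one component from each; accept when both components accept.
With 23 states:
          a    b  
>  q0     q1   q2 
   q1     q3   q4 
   q2     q5   q6 
   q3     q7   q8 
   q4     q9  q10 
   q5     q3   q4 
   q6     q5   q6 
   q7    q11  q12 
   q8    q13  q14 
   q9     q7   q8 
   q10    q9  q10 
   q11   q15  q16 
   q12   q17  q18 
   q13   q11  q12 
   q14   q13  q14 
 * q15   q19  q20 
   q16   q21  q22 
   q17   q15  q16 
   q18   q17  q18 
   q19    q3   q4 
 * q20    q5   q6 
   q21   q19  q20 
   q22   q21  q22 
(> = start, * = accepting)

start=q0; accept=q15,q20; q0-a>q1; q0-b>q2; q1-a>q3; q1-b>q4; q2-a>q5; q2-b>q6; q3-a>q7; q3-b>q8; q4-a>q9; q4-b>q10; q5-a>q3; q5-b>q4; q6-a>q5; q6-b>q6; q7-a>q11; q7-b>q12; q8-a>q13; q8-b>q14; q9-a>q7; q9-b>q8; q10-a>q9; q10-b>q10; q11-a>q15; q11-b>q16; q12-a>q17; q12-b>q18; q13-a>q11; q13-b>q12; q14-a>q13; q14-b>q14; q15-a>q19; q15-b>q20; q16-a>q21; q16-b>q22; q17-a>q15; q17-b>q16; q18-a>q17; q18-b>q18; q19-a>q3; q19-b>q4; q20-a>q5; q20-b>q6; q21-a>q19; q21-b>q20; q22-a>q21; q22-b>q22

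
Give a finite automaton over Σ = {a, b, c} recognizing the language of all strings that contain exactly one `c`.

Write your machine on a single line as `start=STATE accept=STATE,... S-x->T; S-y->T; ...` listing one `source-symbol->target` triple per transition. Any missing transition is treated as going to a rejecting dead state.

start=q0; accept=q1; q0-a->q0; q0-b->q0; q0-c->q1; q1-a->q1; q1-b->q1; q1-c->q2; q2-a->q2; q2-b->q2; q2-c->q2

Only the number of `c`s matters, and only up to 2. Make a chain q0 → q1 → q2 advanced by each `c` (with q2 absorbing); every other symbol self-loops. The accepting set is {q1}.
A 3-state machine:
        a   b   c  
>  q0   q0  q0  q1 
 * q1   q1  q1  q2 
   q2   q2  q2  q2 
(> = start, * = accepting)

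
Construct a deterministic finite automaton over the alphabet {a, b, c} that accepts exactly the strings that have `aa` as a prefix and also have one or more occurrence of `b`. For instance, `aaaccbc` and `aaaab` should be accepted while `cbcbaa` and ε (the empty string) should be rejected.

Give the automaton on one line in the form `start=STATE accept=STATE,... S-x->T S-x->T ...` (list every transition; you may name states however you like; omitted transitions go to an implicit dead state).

Run two small machines in parallel and take their product. The first has 4 states tracking whether the input so far still matches the prefix `aa`; the second has 3 states tracking the count of `b`s, saturating at 2. A product state is a pair (one from each), accepting exactly when both do.
8 states suffice.
        a   b   c  
>  s0   s1  s2  s3 
   s1   s4  s2  s3 
   s2   s2  s5  s2 
   s3   s3  s2  s3 
   s4   s4  s6  s4 
   s5   s5  s5  s5 
 * s6   s6  s7  s6 
 * s7   s7  s7  s7 
(> = start, * = accepting)

start=s0 accept=s6,s7 s0-a->s1 s0-b->s2 s0-c->s3 s1-a->s4 s1-b->s2 s1-c->s3 s2-a->s2 s2-b->s5 s2-c->s2 s3-a->s3 s3-b->s2 s3-c->s3 s4-a->s4 s4-b->s6 s4-c->s4 s5-a->s5 s5-b->s5 s5-c->s5 s6-a->s6 s6-b->s7 s6-c->s6 s7-a->s7 s7-b->s7 s7-c->s7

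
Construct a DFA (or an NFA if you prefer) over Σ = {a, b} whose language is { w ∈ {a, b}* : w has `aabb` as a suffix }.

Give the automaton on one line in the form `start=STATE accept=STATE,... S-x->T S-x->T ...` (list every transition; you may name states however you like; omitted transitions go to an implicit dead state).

start=q0 accept=q4 q0-a->q1 q0-b->q0 q1-a->q2 q1-b->q0 q2-a->q2 q2-b->q3 q3-a->q1 q3-b->q4 q4-a->q1 q4-b->q0

Let each state record the length of the longest suffix of the input read so far that is also a prefix of `aabb`. q1 means the last symbol is `a`; q2 means the last 2 symbols are `aa`; q3 means the last 3 symbols are `aab`; q4 means the last 4 symbols are `aabb`. Accept only at q4, where the string currently ends in `aabb`.
5 states suffice.
        a   b  
>  q0   q1  q0 
   q1   q2  q0 
   q2   q2  q3 
   q3   q1  q4 
 * q4   q1  q0 
(> = start, * = accepting)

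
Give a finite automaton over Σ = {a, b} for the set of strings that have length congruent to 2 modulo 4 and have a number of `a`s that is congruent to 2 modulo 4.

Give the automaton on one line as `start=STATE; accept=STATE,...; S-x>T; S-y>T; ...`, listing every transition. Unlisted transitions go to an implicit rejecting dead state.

start=q0; accept=q3; q0-a>q1; q0-b>q2; q1-a>q3; q1-b>q4; q2-a>q4; q2-b>q5; q3-a>q6; q3-b>q7; q4-a>q7; q4-b>q8; q5-a>q8; q5-b>q9; q6-a>q0; q6-b>q10; q7-a>q10; q7-b>q11; q8-a>q11; q8-b>q12; q9-a>q12; q9-b>q0; q10-a>q2; q10-b>q13; q11-a>q13; q11-b>q14; q12-a>q14; q12-b>q1; q13-a>q5; q13-b>q15; q14-a>q15; q14-b>q3; q15-a>q9; q15-b>q6

Build one automaton per condition and run them in lockstep. One (4 states) tracks the input length modulo 4; the other (4 states) tracks the count of `a`s modulo 4. Each combined state is a pair, one component from each; accept when both components accept.
16 states suffice.
          a    b  
>  q0     q1   q2 
   q1     q3   q4 
   q2     q4   q5 
 * q3     q6   q7 
   q4     q7   q8 
   q5     q8   q9 
   q6     q0  q10 
   q7    q10  q11 
   q8    q11  q12 
   q9    q12   q0 
   q10    q2  q13 
   q11   q13  q14 
   q12   q14   q1 
   q13    q5  q15 
   q14   q15   q3 
   q15    q9   q6 
(> = start, * = accepting)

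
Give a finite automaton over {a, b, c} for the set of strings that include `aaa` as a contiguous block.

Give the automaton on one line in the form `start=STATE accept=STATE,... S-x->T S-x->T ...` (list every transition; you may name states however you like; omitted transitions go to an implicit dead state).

Track how much of `aaa` has been matched so far: state s0 is no progress, s3 is the absorbing accept state reached once `aaa` has occurred. Intermediate states record partial matches; on a mismatch, fall back to the longest reusable overlap.
With 4 states:
        a   b   c  
>  s0   s1  s0  s0 
   s1   s2  s0  s0 
   s2   s3  s0  s0 
 * s3   s3  s3  s3 
(> = start, * = accepting)

start=s0 accept=s3 s0-a->s1 s0-b->s0 s0-c->s0 s1-a->s2 s1-b->s0 s1-c->s0 s2-a->s3 s2-b->s0 s2-c->s0 s3-a->s3 s3-b->s3 s3-c->s3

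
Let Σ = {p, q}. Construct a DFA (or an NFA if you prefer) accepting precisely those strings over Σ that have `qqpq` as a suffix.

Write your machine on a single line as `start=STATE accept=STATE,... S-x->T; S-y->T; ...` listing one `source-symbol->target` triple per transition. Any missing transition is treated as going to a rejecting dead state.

Remember how much of `qqpq` the current input suffix matches. State A means no match yet; B means the last symbol is `q`; C means the last 2 symbols are `qq`; D means the last 3 symbols are `qqp`; E means the last 4 symbols are `qqpq`. Only E accepts. On a mismatch, fall back to the longest proper suffix that is still a prefix of `qqpq`.
A 5-state machine:
       p  q 
>  A   A  B 
   B   A  C 
   C   D  C 
   D   A  E 
 * E   A  C 
(> = start, * = accepting)

start=A; accept=E; A-p->A; A-q->B; B-p->A; B-q->C; C-p->D; C-q->C; D-p->A; D-q->E; E-p->A; E-q->C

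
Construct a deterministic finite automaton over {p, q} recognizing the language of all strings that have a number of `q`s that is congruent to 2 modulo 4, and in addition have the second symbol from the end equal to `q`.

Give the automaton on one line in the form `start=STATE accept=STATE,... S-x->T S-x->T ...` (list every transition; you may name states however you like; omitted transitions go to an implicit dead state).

start=A accept=D,F A-p->A A-q->B B-p->C B-q->D C-p->C C-q->E D-p->F D-q->G E-p->F E-q->G F-p->H F-q->G G-p->G G-q->A H-p->H H-q->G

Run two small machines in parallel and take their product. One (4 states) tracks the count of `q`s modulo 4; the other (7 states) tracks the last 2 symbols read. Each combined state is a pair, one component from each; accept when both components accept. Minimizing collapses redundant product states.
With 8 states:
       p  q 
>  A   A  B 
   B   C  D 
   C   C  E 
 * D   F  G 
   E   F  G 
 * F   H  G 
   G   G  A 
   H   H  G 
(> = start, * = accepting)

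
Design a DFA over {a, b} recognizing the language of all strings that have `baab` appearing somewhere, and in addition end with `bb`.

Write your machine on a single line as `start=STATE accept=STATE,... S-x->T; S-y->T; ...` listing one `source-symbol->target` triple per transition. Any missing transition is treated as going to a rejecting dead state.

Handle the two conditions separately and then intersect. One (5 states) tracks whether and how much of `baab` has been seen; the other (3 states) tracks how much of the suffix `bb` has currently been matched. Each combined state is a pair, one component from each; accept when both components accept. After merging equivalent states the machine shrinks.
7 states suffice.
        a   b  
>  q0   q0  q1 
   q1   q2  q1 
   q2   q3  q1 
   q3   q0  q4 
   q4   q5  q6 
   q5   q5  q4 
 * q6   q5  q6 
(> = start, * = accepting)

start=q0; accept=q6; q0-a->q0; q0-b->q1; q1-a->q2; q1-b->q1; q2-a->q3; q2-b->q1; q3-a->q0; q3-b->q4; q4-a->q5; q4-b->q6; q5-a->q5; q5-b->q4; q6-a->q5; q6-b->q6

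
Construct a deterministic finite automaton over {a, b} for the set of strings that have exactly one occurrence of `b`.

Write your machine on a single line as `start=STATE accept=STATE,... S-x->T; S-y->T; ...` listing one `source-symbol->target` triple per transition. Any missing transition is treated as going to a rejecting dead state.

start=s0; accept=s1; s0-a->s0; s0-b->s1; s1-a->s1; s1-b->s2; s2-a->s2; s2-b->s2

Only the number of `b`s matters, and only up to 2. Make a chain s0 → s1 → s2 advanced by each `b` (with s2 absorbing); every other symbol self-loops. The accepting set is {s1}.
3 states suffice.
        a   b  
>  s0   s0  s1 
 * s1   s1  s2 
   s2   s2  s2 
(> = start, * = accepting)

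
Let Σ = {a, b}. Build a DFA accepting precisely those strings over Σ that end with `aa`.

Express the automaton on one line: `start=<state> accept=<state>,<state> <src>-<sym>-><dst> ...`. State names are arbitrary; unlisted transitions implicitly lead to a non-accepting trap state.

Let each state record the length of the longest suffix of the input read so far that is also a prefix of `aa`. S1 means the last symbol is `a`; S2 means the last 2 symbols are `aa`. Accept only at S2, where the string currently ends in `aa`.
A 3-state machine:
        a   b  
>  S0   S1  S0 
   S1   S2  S0 
 * S2   S2  S0 
(> = start, * = accepting)

start=S0 accept=S2 S0-a->S1 S0-b->S0 S1-a->S2 S1-b->S0 S2-a->S2 S2-b->S0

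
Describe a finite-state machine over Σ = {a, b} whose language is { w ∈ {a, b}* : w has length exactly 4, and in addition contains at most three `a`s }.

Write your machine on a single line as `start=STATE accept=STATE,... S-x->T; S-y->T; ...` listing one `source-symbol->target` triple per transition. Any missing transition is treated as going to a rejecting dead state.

Run two small machines in parallel and take their product. The first has 6 states tracking the input length, saturating at 5; the second has 5 states tracking the count of `a`s, saturating at 4. A product state is a pair (one from each), accepting exactly when both do. Equivalent product states are then merged.
        a   b  
>  q0   q1  q2 
   q1   q3  q4 
   q2   q4  q4 
   q3   q5  q6 
   q4   q6  q6 
   q5   q7  q8 
   q6   q8  q8 
   q7   q7  q7 
 * q8   q7  q7 
(> = start, * = accepting)

start=q0; accept=q8; q0-a->q1; q0-b->q2; q1-a->q3; q1-b->q4; q2-a->q4; q2-b->q4; q3-a->q5; q3-b->q6; q4-a->q6; q4-b->q6; q5-a->q7; q5-b->q8; q6-a->q8; q6-b->q8; q7-a->q7; q7-b->q7; q8-a->q7; q8-b->q7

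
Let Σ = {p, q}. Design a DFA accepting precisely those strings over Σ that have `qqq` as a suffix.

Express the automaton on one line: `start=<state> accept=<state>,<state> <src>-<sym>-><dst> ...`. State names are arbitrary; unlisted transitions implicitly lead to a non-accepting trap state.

start=S0 accept=S3 S0-p->S0 S0-q->S1 S1-p->S0 S1-q->S2 S2-p->S0 S2-q->S3 S3-p->S0 S3-q->S3

Let each state record the length of the longest suffix of the input read so far that is also a prefix of `qqq`. S1 means the last symbol is `q`; S2 means the last 2 symbols are `qq`; S3 means the last 3 symbols are `qqq`. Accept only at S3, where the string currently ends in `qqq`.
With 4 states:
        p   q  
>  S0   S0  S1 
   S1   S0  S2 
   S2   S0  S3 
 * S3   S0  S3 
(> = start, * = accepting)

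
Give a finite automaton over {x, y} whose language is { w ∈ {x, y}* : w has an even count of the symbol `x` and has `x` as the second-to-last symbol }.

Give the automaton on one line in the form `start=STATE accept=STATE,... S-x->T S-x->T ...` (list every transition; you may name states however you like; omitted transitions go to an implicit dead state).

start=q0 accept=q2,q4 q0-x->q1 q0-y->q0 q1-x->q2 q1-y->q3 q2-x->q1 q2-y->q4 q3-x->q5 q3-y->q3 q4-x->q1 q4-y->q0 q5-x->q1 q5-y->q4

Run two small machines in parallel and take their product. The first has 2 states tracking the count of `x`s modulo 2; the second has 7 states tracking the last 2 symbols read. A product state is a pair (one from each), accepting exactly when both do. Equivalent product states are then merged.
With 6 states:
        x   y  
>  q0   q1  q0 
   q1   q2  q3 
 * q2   q1  q4 
   q3   q5  q3 
 * q4   q1  q0 
   q5   q1  q4 
(> = start, * = accepting)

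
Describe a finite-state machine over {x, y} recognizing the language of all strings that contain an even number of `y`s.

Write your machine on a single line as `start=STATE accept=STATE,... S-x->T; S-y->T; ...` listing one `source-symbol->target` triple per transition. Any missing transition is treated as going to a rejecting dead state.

start=q0; accept=q0; q0-x->q0; q0-y->q1; q1-x->q1; q1-y->q0

Keep the running count of `y`s modulo 2: each `y` advances along the cycle q0 → q1 → q0 while other symbols loop. Accept at q0.
With 2 states:
        x   y  
>* q0   q0  q1 
   q1   q1  q0 
(> = start, * = accepting)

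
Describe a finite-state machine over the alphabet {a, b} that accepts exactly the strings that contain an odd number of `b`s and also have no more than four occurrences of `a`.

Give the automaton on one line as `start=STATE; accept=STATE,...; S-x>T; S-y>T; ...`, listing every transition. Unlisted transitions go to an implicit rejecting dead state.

Run two small machines in parallel and take their product. One (2 states) tracks the count of `b`s modulo 2; the other (6 states) tracks the count of `a`s, saturating at 5. Each combined state is a pair, one component from each; accept when both components accept.
          a    b  
>  s0     s1   s2 
   s1     s3   s4 
 * s2     s4   s0 
   s3     s5   s6 
 * s4     s6   s1 
   s5     s7   s8 
 * s6     s8   s3 
   s7     s9  s10 
 * s8    s10   s5 
   s9     s9  s11 
 * s10   s11   s7 
   s11   s11   s9 
(> = start, * = accepting)

start=s0; accept=s2,s4,s6,s8,s10; s0-a>s1; s0-b>s2; s1-a>s3; s1-b>s4; s2-a>s4; s2-b>s0; s3-a>s5; s3-b>s6; s4-a>s6; s4-b>s1; s5-a>s7; s5-b>s8; s6-a>s8; s6-b>s3; s7-a>s9; s7-b>s10; s8-a>s10; s8-b>s5; s9-a>s9; s9-b>s11; s10-a>s11; s10-b>s7; s11-a>s11; s11-b>s9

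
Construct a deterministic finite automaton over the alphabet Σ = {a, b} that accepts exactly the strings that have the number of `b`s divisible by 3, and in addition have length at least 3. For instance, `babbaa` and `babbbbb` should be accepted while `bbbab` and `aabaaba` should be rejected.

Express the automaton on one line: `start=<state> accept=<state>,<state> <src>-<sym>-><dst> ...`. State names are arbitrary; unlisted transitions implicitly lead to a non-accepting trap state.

start=S0 accept=S5 S0-a->S1 S0-b->S2 S1-a->S3 S1-b->S2 S2-a->S2 S2-b->S4 S3-a->S5 S3-b->S2 S4-a->S4 S4-b->S5 S5-a->S5 S5-b->S2

Build one automaton per condition and run them in lockstep. One (3 states) tracks the count of `b`s modulo 3; the other (5 states) tracks the input length, saturating at 4. Each combined state is a pair, one component from each; accept when both components accept. Equivalent product states are then merged.
A 6-state machine:
        a   b  
>  S0   S1  S2 
   S1   S3  S2 
   S2   S2  S4 
   S3   S5  S2 
   S4   S4  S5 
 * S5   S5  S2 
(> = start, * = accepting)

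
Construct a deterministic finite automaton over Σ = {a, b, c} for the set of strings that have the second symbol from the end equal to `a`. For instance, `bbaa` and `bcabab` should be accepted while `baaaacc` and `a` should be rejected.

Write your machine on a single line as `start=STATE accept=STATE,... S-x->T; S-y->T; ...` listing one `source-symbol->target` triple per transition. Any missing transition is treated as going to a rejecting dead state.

start=S0; accept=S4,S5,S6; S0-a->S1; S0-b->S2; S0-c->S3; S1-a->S4; S1-b->S5; S1-c->S6; S2-a->S7; S2-b->S8; S2-c->S9; S3-a->S10; S3-b->S11; S3-c->S12; S4-a->S4; S4-b->S5; S4-c->S6; S5-a->S7; S5-b->S8; S5-c->S9; S6-a->S10; S6-b->S11; S6-c->S12; S7-a->S4; S7-b->S5; S7-c->S6; S8-a->S7; S8-b->S8; S8-c->S9; S9-a->S10; S9-b->S11; S9-c->S12; S10-a->S4; S10-b->S5; S10-c->S6; S11-a->S7; S11-b->S8; S11-c->S9; S12-a->S10; S12-b->S11; S12-c->S12

Because acceptance depends on a position counted from the end, the machine has to buffer the most recent 2 symbols. Make each state the string of the last up-to-2 symbols read; on input `x` shift the window left and append `x`. Accept when the buffered window has length 2 and begins with `a`.
          a    b    c  
>  S0     S1   S2   S3 
   S1     S4   S5   S6 
   S2     S7   S8   S9 
   S3    S10  S11  S12 
 * S4     S4   S5   S6 
 * S5     S7   S8   S9 
 * S6    S10  S11  S12 
   S7     S4   S5   S6 
   S8     S7   S8   S9 
   S9    S10  S11  S12 
   S10    S4   S5   S6 
   S11    S7   S8   S9 
   S12   S10  S11  S12 
(> = start, * = accepting)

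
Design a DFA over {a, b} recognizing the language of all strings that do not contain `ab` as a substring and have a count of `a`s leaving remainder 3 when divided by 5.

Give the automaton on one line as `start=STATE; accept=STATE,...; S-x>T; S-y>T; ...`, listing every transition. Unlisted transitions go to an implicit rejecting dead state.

Handle the two conditions separately and then intersect. One (3 states) tracks partial matches of the forbidden pattern `ab`; the other (5 states) tracks the count of `a`s modulo 5. Each combined state is a pair, one component from each; accept when both components accept. Minimizing collapses redundant product states.
        a   b  
>  S0   S1  S0 
   S1   S2  S3 
   S2   S4  S3 
   S3   S3  S3 
 * S4   S5  S3 
   S5   S6  S3 
   S6   S1  S3 
(> = start, * = accepting)

start=S0; accept=S4; S0-a>S1; S0-b>S0; S1-a>S2; S1-b>S3; S2-a>S4; S2-b>S3; S3-a>S3; S3-b>S3; S4-a>S5; S4-b>S3; S5-a>S6; S5-b>S3; S6-a>S1; S6-b>S3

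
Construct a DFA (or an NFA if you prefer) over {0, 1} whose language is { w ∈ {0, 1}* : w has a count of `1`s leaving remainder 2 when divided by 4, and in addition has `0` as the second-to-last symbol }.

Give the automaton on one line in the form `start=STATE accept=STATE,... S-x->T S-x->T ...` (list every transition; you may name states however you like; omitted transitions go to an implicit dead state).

start=q0 accept=q4,q7 q0-0->q0 q0-1->q1 q1-0->q2 q1-1->q3 q2-0->q2 q2-1->q4 q3-0->q5 q3-1->q6 q4-0->q5 q4-1->q6 q5-0->q7 q5-1->q6 q6-0->q6 q6-1->q0 q7-0->q7 q7-1->q6

Handle the two conditions separately and then intersect. One (4 states) tracks the count of `1`s modulo 4; the other (7 states) tracks the last 2 symbols read. Each combined state is a pair, one component from each; accept when both components accept. After merging equivalent states the machine shrinks.
8 states suffice.
        0   1  
>  q0   q0  q1 
   q1   q2  q3 
   q2   q2  q4 
   q3   q5  q6 
 * q4   q5  q6 
   q5   q7  q6 
   q6   q6  q0 
 * q7   q7  q6 
(> = start, * = accepting)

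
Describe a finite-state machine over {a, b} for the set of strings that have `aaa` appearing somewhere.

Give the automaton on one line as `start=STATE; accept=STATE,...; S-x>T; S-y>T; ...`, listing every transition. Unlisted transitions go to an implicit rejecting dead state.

start=q0; accept=q3; q0-a>q1; q0-b>q0; q1-a>q2; q1-b>q0; q2-a>q3; q2-b>q0; q3-a>q3; q3-b>q3

States q0..q2 record the length of the longest prefix of `aaa` that matches the current input suffix. Reaching q3 means `aaa` has been seen, and we stay there forever. Accept from q3.
With 4 states:
        a   b  
>  q0   q1  q0 
   q1   q2  q0 
   q2   q3  q0 
 * q3   q3  q3 
(> = start, * = accepting)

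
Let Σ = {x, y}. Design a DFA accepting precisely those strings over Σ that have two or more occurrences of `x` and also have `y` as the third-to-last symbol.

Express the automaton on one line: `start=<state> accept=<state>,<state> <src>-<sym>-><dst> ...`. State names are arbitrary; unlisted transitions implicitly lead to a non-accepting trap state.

start=q0 accept=q9,q11,q12,q13 q0-x->q1 q0-y->q2 q1-x->q3 q1-y->q4 q2-x->q5 q2-y->q2 q3-x->q3 q3-y->q6 q4-x->q7 q4-y->q8 q5-x->q9 q5-y->q4 q6-x->q7 q6-y->q10 q7-x->q9 q7-y->q11 q8-x->q12 q8-y->q8 q9-x->q3 q9-y->q6 q10-x->q12 q10-y->q13 q11-x->q7 q11-y->q10 q12-x->q9 q12-y->q11 q13-x->q12 q13-y->q13

Run two small machines in parallel and take their product. One (4 states) tracks the count of `x`s, saturating at 3; the other (15 states) tracks the last 3 symbols read. Each combined state is a pair, one component from each; accept when both components accept. Equivalent product states are then merged.
          x    y  
>  q0     q1   q2 
   q1     q3   q4 
   q2     q5   q2 
   q3     q3   q6 
   q4     q7   q8 
   q5     q9   q4 
   q6     q7  q10 
   q7     q9  q11 
   q8    q12   q8 
 * q9     q3   q6 
   q10   q12  q13 
 * q11    q7  q10 
 * q12    q9  q11 
 * q13   q12  q13 
(> = start, * = accepting)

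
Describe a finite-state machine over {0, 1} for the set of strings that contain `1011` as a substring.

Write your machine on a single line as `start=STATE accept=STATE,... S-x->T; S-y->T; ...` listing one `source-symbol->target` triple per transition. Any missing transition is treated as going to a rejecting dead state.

start=q0; accept=q4; q0-0->q0; q0-1->q1; q1-0->q2; q1-1->q1; q2-0->q0; q2-1->q3; q3-0->q2; q3-1->q4; q4-0->q4; q4-1->q4

Track how much of `1011` has been matched so far: state q0 is no progress, q4 is the absorbing accept state reached once `1011` has occurred. Intermediate states record partial matches; on a mismatch, fall back to the longest reusable overlap.
5 states suffice.
        0   1  
>  q0   q0  q1 
   q1   q2  q1 
   q2   q0  q3 
   q3   q2  q4 
 * q4   q4  q4 
(> = start, * = accepting)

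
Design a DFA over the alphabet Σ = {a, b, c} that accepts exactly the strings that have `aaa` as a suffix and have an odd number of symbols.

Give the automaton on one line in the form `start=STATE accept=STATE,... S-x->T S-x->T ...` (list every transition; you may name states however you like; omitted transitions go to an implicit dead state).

Build one automaton per condition and run them in lockstep. The first has 4 states tracking how much of the suffix `aaa` has currently been matched; the second has 2 states tracking the input length modulo 2. A product state is a pair (one from each), accepting exactly when both do. Equivalent product states are then merged.
A 5-state machine:
        a   b   c  
>  s0   s1  s2  s2 
   s1   s3  s0  s0 
   s2   s0  s0  s0 
   s3   s4  s2  s2 
 * s4   s3  s0  s0 
(> = start, * = accepting)

start=s0 accept=s4 s0-a->s1 s0-b->s2 s0-c->s2 s1-a->s3 s1-b->s0 s1-c->s0 s2-a->s0 s2-b->s0 s2-c->s0 s3-a->s4 s3-b->s2 s3-c->s2 s4-a->s3 s4-b->s0 s4-c->s0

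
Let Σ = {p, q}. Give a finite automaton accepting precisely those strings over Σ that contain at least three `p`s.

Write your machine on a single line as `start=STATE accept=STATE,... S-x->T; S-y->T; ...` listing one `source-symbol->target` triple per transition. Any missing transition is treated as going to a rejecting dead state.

Only the number of `p`s matters, and only up to 4. Make a chain S0 → S1 → S2 → S3 → S4 advanced by each `p` (with S4 absorbing); every other symbol self-loops. The accepting set is {S3, S4}.
5 states suffice.
        p   q  
>  S0   S1  S0 
   S1   S2  S1 
   S2   S3  S2 
 * S3   S4  S3 
 * S4   S4  S4 
(> = start, * = accepting)

start=S0; accept=S3,S4; S0-p->S1; S0-q->S0; S1-p->S2; S1-q->S1; S2-p->S3; S2-q->S2; S3-p->S4; S3-q->S3; S4-p->S4; S4-q->S4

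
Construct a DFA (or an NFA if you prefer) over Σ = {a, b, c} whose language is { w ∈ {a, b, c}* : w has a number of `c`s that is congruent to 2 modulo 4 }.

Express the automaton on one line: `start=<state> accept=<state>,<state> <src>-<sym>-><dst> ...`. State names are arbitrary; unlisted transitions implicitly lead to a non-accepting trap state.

The only thing that matters is how many `c`s have appeared, reduced mod 4. Use one state per residue: q0 for 0, …, q3 for 3. Reading `c` moves to the next residue; anything else stays put. q2 is accepting.
4 states suffice.
        a   b   c  
>  q0   q0  q0  q1 
   q1   q1  q1  q2 
 * q2   q2  q2  q3 
   q3   q3  q3  q0 
(> = start, * = accepting)

start=q0 accept=q2 q0-a->q0 q0-b->q0 q0-c->q1 q1-a->q1 q1-b->q1 q1-c->q2 q2-a->q2 q2-b->q2 q2-c->q3 q3-a->q3 q3-b->q3 q3-c->q0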